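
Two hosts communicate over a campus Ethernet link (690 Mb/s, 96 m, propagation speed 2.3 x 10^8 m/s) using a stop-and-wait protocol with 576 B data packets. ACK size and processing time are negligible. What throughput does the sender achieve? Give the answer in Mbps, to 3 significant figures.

613 Mbps

t_tx = L/R = 4608/690000000 = 6.67826e-06 s.
t_prop = 96/2.3e+08 = 4.17391e-07 s; RTT = 8.34783e-07 s.
Cycle = t_tx + RTT = 7.51304e-06 s.
Throughput = L / cycle = 4608 / 7.51304e-06 = 613 Mbps.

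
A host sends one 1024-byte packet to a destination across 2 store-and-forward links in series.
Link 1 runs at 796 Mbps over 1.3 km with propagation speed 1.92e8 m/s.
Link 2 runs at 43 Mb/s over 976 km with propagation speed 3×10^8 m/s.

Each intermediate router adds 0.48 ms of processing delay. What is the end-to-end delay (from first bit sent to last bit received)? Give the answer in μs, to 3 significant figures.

3940 μs

L = 1024 × 8 = 8192 bits.
Transmission delays (L/R per hop): 10.2915, 190.512 μs; sum = 200.803 μs.
Propagation delays (d/s per hop): 6.77083, 3253.33 μs; sum = 3260.1 μs.
Processing at 1 router(s): 1 × 0.48 ms = 480 μs.
End-to-end = 3940 μs.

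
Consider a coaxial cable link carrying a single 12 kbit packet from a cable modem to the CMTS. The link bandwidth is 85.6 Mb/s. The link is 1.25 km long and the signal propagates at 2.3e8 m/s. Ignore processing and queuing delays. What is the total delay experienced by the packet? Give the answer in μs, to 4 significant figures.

L = 12000 bits.
Transmission delay = L/R = 12000 / 85600000 = 140.187 μs.
Propagation delay = d/s = 1250 m / 2.3e+08 m/s = 5.43478 μs.
Total = 145.6 μs.

145.6 μs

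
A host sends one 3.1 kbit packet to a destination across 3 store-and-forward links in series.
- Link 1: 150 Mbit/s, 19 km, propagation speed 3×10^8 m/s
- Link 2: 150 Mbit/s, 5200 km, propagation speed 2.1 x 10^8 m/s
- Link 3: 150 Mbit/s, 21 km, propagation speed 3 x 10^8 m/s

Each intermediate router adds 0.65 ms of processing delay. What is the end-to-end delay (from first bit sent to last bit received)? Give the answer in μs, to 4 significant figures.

L = 3100 bits.
Transmission delay per hop = L/R = 3100/150000000 = 20.6667 μs; 3 hops → 62 μs.
Propagation delays (d/s per hop): 63.3333, 24761.9, 70 μs; sum = 24895.2 μs.
Processing at 2 router(s): 2 × 0.65 ms = 1300 μs.
End-to-end = 26260 μs.

26260 μs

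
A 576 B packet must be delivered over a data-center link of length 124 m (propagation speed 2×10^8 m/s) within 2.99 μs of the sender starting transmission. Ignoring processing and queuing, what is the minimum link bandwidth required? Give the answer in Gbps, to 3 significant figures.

1.94 Gbps

L = 4608 bits.
Propagation delay = 124 / 200000000 = 0.62 μs.
Transmission budget = 2.99 − 0.62 = 2.37 μs.
R ≥ L / t_tx = 4608 bits / 2.37e-06 s = 1.94 Gbps.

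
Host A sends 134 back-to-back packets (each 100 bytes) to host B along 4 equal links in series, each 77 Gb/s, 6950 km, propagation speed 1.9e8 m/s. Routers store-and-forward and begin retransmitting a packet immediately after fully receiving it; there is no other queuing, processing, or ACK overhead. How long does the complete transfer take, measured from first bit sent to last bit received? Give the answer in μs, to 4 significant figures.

146300 μs

Per-hop transmission t_tx = L/R = 800/77000000000 = 0.0103896 μs.
Per-hop propagation t_prop = 6950000/190000000 = 36578.9 μs.
Pipeline fill: first packet needs 4·t_tx to clear all hops; remaining 133 packets each add one t_tx.
Total = (4+134-1)·t_tx + 4·t_prop = 137·0.0103896 + 4·36578.9 = 146300 μs.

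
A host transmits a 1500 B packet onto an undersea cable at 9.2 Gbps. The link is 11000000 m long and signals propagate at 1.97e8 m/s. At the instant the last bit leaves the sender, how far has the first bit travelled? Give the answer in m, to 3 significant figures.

257 m

t_tx = L/R = 12000/9200000000 = 1.30435e-06 s.
Distance = s × t_tx = 197000000 × 1.30435e-06 = 257 m.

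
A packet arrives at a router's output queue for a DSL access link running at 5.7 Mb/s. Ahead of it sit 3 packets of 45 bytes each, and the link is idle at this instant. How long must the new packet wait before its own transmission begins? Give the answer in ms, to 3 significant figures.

0.189 ms

Each queued packet: L/R = 360/5700000 = 0.0631579 ms.
3 queued → 0.189474 ms.
Queuing delay = 0.189 ms.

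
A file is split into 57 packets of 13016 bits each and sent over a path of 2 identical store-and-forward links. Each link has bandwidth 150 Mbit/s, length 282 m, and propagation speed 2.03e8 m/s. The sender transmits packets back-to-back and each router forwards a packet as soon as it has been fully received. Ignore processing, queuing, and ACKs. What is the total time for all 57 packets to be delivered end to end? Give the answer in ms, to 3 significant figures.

Per-hop transmission t_tx = L/R = 13016/150000000 = 0.0867733 ms.
Per-hop propagation t_prop = 282/2.03e+08 = 0.00138916 ms.
Pipeline fill: first packet needs 2·t_tx to clear all hops; remaining 56 packets each add one t_tx.
Total = (2+57-1)·t_tx + 2·t_prop = 58·0.0867733 + 2·0.00138916 = 5.04 ms.

5.04 ms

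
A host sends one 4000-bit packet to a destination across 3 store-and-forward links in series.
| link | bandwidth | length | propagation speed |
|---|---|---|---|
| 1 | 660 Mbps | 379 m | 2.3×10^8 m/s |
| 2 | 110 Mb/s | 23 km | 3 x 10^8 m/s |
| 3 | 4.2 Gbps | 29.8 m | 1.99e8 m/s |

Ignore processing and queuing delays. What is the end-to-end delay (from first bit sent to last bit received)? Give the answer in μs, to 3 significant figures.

Transmission delays (L/R per hop): 6.06061, 36.3636, 0.952381 μs; sum = 43.3766 μs.
Propagation delays (d/s per hop): 1.64783, 76.6667, 0.149749 μs; sum = 78.4642 μs.
End-to-end = 122 μs.

122 μs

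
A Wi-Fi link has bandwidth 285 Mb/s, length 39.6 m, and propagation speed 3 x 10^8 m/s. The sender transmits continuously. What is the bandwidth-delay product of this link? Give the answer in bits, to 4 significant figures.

Propagation delay = 39.6 / 300000000 = 1.32e-07 s.
BDP = R × t_prop = 285000000 × 1.32e-07 = 37.62 bits.

37.62 bits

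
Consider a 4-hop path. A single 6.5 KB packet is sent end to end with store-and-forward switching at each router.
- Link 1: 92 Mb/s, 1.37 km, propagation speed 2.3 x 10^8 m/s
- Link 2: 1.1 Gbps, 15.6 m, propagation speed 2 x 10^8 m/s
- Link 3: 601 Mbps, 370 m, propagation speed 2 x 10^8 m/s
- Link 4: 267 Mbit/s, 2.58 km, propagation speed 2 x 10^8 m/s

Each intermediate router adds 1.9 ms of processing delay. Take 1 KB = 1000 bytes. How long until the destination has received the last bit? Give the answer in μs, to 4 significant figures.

6615 μs

L = 52000 bits.
Transmission delays (L/R per hop): 565.217, 47.2727, 86.5225, 194.757 μs; sum = 893.769 μs.
Propagation delays (d/s per hop): 5.95652, 0.078, 1.85, 12.9 μs; sum = 20.7845 μs.
Processing at 3 router(s): 3 × 1.9 ms = 5700 μs.
End-to-end = 6615 μs.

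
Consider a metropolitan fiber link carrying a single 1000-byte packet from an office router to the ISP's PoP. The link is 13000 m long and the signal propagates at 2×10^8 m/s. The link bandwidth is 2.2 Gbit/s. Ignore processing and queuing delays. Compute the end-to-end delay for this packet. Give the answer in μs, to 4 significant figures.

68.64 μs

L = 1000 × 8 = 8000 bits.
Transmission delay = L/R = 8000 / 2200000000 = 3.63636 μs.
Propagation delay = d/s = 13000 m / 200000000 m/s = 65 μs.
Total = 68.64 μs.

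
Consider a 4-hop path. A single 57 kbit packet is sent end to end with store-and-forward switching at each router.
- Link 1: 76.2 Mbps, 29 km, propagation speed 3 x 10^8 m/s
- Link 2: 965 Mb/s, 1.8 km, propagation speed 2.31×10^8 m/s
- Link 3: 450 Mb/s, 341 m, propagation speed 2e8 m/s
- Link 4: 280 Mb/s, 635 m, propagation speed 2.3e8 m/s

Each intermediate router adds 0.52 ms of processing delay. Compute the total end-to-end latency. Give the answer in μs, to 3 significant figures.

L = 57000 bits.
Transmission delays (L/R per hop): 748.031, 59.0674, 126.667, 203.571 μs; sum = 1137.34 μs.
Propagation delays (d/s per hop): 96.6667, 7.79221, 1.705, 2.76087 μs; sum = 108.925 μs.
Processing at 3 router(s): 3 × 0.52 ms = 1560 μs.
End-to-end = 2810 μs.

2810 μs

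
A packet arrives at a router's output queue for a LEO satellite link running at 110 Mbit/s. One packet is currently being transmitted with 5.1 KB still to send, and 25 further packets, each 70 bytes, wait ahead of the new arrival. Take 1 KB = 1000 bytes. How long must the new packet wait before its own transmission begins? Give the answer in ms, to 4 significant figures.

0.4982 ms

Each queued packet: L/R = 560/110000000 = 0.00509091 ms.
25 queued → 0.127273 ms.
Plus remaining 40800 bits of current packet: 0.370909 ms.
Queuing delay = 0.4982 ms.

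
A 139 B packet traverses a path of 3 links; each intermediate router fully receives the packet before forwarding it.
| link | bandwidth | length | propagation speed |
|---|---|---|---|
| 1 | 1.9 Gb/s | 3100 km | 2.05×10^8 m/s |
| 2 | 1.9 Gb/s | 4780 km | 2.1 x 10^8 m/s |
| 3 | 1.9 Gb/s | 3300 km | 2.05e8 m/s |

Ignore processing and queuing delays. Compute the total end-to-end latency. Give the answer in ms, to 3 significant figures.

L = 139 × 8 = 1112 bits.
Transmission delay per hop = L/R = 1112/1900000000 = 0.000585263 ms; 3 hops → 0.00175579 ms.
Propagation delays (d/s per hop): 15.122, 22.7619, 16.0976 ms; sum = 53.9814 ms.
End-to-end = 54.0 ms.

54.0 ms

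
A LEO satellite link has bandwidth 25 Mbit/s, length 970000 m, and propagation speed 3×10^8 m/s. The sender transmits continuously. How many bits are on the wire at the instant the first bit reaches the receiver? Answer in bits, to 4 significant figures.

80830 bits

Propagation delay = 970000 / 300000000 = 0.00323333 s.
BDP = R × t_prop = 25000000 × 0.00323333 = 80833.3 bits.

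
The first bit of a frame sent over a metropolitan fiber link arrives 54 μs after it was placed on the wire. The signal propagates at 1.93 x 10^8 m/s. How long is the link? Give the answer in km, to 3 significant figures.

10.4 km

d = s × t_prop = 193000000 × 5.4e-05 = 10.4 km.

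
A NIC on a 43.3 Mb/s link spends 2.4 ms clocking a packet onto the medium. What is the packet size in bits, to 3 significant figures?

L = R × t_tx = 43300000 b/s × 0.0024 s = 103920 bits.

104000 bits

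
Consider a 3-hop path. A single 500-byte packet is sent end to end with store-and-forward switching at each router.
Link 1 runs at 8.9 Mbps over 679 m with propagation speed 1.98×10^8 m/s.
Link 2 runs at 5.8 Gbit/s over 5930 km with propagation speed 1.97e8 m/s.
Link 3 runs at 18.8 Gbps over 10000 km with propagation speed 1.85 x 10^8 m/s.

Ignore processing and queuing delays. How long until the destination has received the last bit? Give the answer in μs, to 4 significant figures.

L = 500 × 8 = 4000 bits.
Transmission delays (L/R per hop): 449.438, 0.689655, 0.212766 μs; sum = 450.341 μs.
Propagation delays (d/s per hop): 3.42929, 30101.5, 54054.1 μs; sum = 84159 μs.
End-to-end = 84610 μs.

84610 μs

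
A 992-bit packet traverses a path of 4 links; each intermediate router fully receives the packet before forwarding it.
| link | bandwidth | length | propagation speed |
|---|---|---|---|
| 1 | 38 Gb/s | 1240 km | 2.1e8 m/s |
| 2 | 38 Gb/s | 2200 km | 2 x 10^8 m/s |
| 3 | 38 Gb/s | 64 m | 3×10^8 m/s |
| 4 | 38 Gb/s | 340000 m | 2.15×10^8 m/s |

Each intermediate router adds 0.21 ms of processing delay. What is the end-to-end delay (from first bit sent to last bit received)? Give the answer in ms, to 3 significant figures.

19.1 ms

Transmission delay per hop = L/R = 992/38000000000 = 2.61053e-05 ms; 4 hops → 0.000104421 ms.
Propagation delays (d/s per hop): 5.90476, 11, 0.000213333, 1.5814 ms; sum = 18.4864 ms.
Processing at 3 router(s): 3 × 0.21 ms = 0.63 ms.
End-to-end = 19.1 ms.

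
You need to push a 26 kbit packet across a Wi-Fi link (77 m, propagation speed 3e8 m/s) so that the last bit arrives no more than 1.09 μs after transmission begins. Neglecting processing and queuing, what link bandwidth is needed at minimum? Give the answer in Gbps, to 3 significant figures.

Propagation delay = 77 / 300000000 = 0.256667 μs.
Transmission budget = 1.09 − 0.256667 = 0.833333 μs.
R ≥ L / t_tx = 26000 bits / 8.33333e-07 s = 31.2 Gbps.

31.2 Gbps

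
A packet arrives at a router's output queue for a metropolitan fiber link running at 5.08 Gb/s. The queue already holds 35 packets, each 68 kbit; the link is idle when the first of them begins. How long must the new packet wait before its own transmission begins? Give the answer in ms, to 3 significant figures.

Each queued packet: L/R = 68000/5080000000 = 0.0133858 ms.
35 queued → 0.468504 ms.
Queuing delay = 0.469 ms.

0.469 ms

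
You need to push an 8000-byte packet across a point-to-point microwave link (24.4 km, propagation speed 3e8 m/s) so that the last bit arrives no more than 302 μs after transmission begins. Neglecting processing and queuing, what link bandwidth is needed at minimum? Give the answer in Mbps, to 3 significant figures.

L = 64000 bits.
Propagation delay = 24400 / 300000000 = 81.3333 μs.
Transmission budget = 302 − 81.3333 = 220.667 μs.
R ≥ L / t_tx = 64000 bits / 0.000220667 s = 290 Mbps.

290 Mbps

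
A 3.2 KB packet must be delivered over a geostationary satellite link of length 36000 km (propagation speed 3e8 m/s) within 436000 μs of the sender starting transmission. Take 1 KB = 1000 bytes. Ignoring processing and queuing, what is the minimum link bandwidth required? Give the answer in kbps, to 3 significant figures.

L = 25600 bits.
Propagation delay = 36000000 / 300000000 = 120000 μs.
Transmission budget = 436000 − 120000 = 316000 μs.
R ≥ L / t_tx = 25600 bits / 0.316 s = 81.0 kbps.

81.0 kbps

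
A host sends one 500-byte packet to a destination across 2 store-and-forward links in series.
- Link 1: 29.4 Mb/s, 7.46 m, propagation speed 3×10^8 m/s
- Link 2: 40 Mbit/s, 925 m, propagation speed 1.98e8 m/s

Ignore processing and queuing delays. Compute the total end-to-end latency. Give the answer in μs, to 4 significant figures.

L = 500 × 8 = 4000 bits.
Transmission delays (L/R per hop): 136.054, 100 μs; sum = 236.054 μs.
Propagation delays (d/s per hop): 0.0248667, 4.67172 μs; sum = 4.69658 μs.
End-to-end = 240.8 μs.

240.8 μs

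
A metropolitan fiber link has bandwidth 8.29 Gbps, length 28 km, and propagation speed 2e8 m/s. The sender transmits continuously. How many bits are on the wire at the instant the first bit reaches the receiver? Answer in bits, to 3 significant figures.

Propagation delay = 28000 / 200000000 = 0.00014 s.
BDP = R × t_prop = 8.29e+09 × 0.00014 = 1160600 bits.

1160000 bits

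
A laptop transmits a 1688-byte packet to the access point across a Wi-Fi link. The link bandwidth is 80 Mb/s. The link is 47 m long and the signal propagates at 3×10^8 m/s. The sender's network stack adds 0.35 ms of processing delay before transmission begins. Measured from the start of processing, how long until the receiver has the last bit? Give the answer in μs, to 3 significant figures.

519 μs

L = 1688 × 8 = 13504 bits.
Transmission delay = L/R = 13504 / 80000000 = 168.8 μs.
Propagation delay = d/s = 47 m / 300000000 m/s = 0.156667 μs.
Plus processing delay 0.35 ms = 350 μs.
Total = 519 μs.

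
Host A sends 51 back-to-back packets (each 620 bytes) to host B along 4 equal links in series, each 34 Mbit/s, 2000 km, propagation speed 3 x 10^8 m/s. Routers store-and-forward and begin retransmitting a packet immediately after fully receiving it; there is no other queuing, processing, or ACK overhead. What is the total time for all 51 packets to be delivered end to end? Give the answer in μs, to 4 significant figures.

Per-hop transmission t_tx = L/R = 4960/34000000 = 145.882 μs.
Per-hop propagation t_prop = 2000000/300000000 = 6666.67 μs.
Pipeline fill: first packet needs 4·t_tx to clear all hops; remaining 50 packets each add one t_tx.
Total = (4+51-1)·t_tx + 4·t_prop = 54·145.882 + 4·6666.67 = 34540 μs.

34540 μs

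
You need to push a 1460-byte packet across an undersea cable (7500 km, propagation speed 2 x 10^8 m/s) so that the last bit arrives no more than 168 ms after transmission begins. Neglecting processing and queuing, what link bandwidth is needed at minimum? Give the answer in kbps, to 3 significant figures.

89.5 kbps

L = 11680 bits.
Propagation delay = 7500000 / 200000000 = 37.5 ms.
Transmission budget = 168 − 37.5 = 130.5 ms.
R ≥ L / t_tx = 11680 bits / 0.1305 s = 89.5 kbps.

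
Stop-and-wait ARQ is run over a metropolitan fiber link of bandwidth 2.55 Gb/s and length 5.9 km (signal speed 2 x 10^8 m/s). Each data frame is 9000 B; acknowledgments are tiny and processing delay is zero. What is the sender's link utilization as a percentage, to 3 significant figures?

32.4 %

t_tx = L/R = 72000/2550000000 = 2.82353e-05 s.
t_prop = 5900/200000000 = 2.95e-05 s; RTT = 5.9e-05 s.
Cycle = t_tx + RTT = 8.72353e-05 s.
Utilization = t_tx / cycle = 2.82353e-05/8.72353e-05 = 32.4 %.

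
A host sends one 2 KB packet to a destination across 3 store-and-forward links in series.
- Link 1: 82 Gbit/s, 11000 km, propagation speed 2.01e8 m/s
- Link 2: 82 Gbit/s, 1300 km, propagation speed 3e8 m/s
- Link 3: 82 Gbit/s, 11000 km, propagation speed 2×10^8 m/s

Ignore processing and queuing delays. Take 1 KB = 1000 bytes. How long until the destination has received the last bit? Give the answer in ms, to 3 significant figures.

114 ms

L = 16000 bits.
Transmission delay per hop = L/R = 16000/82000000000 = 0.000195122 ms; 3 hops → 0.000585366 ms.
Propagation delays (d/s per hop): 54.7264, 4.33333, 55 ms; sum = 114.06 ms.
End-to-end = 114 ms.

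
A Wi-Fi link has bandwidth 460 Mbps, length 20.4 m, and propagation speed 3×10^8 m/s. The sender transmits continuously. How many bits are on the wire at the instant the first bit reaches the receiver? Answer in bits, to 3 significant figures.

Propagation delay = 20.4 / 300000000 = 6.8e-08 s.
BDP = R × t_prop = 460000000 × 6.8e-08 = 31.28 bits.

31.3 bits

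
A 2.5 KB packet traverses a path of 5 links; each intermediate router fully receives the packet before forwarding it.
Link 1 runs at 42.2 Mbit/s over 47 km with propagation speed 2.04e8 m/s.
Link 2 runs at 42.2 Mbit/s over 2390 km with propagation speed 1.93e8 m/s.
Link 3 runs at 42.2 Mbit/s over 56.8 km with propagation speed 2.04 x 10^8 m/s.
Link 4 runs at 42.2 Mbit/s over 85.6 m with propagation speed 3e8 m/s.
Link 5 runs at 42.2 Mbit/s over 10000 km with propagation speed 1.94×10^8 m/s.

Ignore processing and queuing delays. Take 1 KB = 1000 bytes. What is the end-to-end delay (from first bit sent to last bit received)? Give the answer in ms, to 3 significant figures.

66.8 ms

L = 20000 bits.
Transmission delay per hop = L/R = 20000/42200000 = 0.473934 ms; 5 hops → 2.36967 ms.
Propagation delays (d/s per hop): 0.230392, 12.3834, 0.278431, 0.000285333, 51.5464 ms; sum = 64.4389 ms.
End-to-end = 66.8 ms.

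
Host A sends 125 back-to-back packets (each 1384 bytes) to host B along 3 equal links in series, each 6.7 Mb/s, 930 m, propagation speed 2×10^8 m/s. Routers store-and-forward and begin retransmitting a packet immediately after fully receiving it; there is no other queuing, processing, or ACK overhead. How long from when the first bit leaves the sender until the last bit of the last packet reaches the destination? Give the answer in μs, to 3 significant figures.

210000 μs

Per-hop transmission t_tx = L/R = 11072/6700000 = 1652.54 μs.
Per-hop propagation t_prop = 930/200000000 = 4.65 μs.
Pipeline fill: first packet needs 3·t_tx to clear all hops; remaining 124 packets each add one t_tx.
Total = (3+125-1)·t_tx + 3·t_prop = 127·1652.54 + 3·4.65 = 210000 μs.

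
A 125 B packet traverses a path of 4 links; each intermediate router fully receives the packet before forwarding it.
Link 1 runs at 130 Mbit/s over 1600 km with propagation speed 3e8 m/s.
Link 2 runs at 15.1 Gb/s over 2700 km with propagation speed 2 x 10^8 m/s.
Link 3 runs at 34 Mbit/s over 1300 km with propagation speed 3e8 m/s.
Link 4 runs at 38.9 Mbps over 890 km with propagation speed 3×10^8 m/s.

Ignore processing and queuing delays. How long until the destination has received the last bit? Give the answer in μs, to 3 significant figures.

26200 μs

L = 125 × 8 = 1000 bits.
Transmission delays (L/R per hop): 7.69231, 0.0662252, 29.4118, 25.7069 μs; sum = 62.8772 μs.
Propagation delays (d/s per hop): 5333.33, 13500, 4333.33, 2966.67 μs; sum = 26133.3 μs.
End-to-end = 26200 μs.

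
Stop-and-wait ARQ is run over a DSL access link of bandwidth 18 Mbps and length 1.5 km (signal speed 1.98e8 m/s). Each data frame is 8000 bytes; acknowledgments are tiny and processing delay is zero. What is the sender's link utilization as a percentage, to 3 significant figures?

99.6 %

t_tx = L/R = 64000/18000000 = 0.00355556 s.
t_prop = 1500/198000000 = 7.57576e-06 s; RTT = 1.51515e-05 s.
Cycle = t_tx + RTT = 0.00357071 s.
Utilization = t_tx / cycle = 0.00355556/0.00357071 = 99.6 %.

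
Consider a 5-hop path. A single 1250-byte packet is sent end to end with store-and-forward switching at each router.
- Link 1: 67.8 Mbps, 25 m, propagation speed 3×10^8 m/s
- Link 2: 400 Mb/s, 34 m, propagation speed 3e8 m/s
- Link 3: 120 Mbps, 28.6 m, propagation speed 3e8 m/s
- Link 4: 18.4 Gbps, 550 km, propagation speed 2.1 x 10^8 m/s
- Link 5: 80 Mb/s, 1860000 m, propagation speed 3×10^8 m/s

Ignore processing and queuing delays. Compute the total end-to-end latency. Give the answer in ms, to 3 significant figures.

L = 1250 × 8 = 10000 bits.
Transmission delays (L/R per hop): 0.147493, 0.025, 0.0833333, 0.000543478, 0.125 ms; sum = 0.381369 ms.
Propagation delays (d/s per hop): 8.33333e-05, 0.000113333, 9.53333e-05, 2.61905, 6.2 ms; sum = 8.81934 ms.
End-to-end = 9.20 ms.

9.20 ms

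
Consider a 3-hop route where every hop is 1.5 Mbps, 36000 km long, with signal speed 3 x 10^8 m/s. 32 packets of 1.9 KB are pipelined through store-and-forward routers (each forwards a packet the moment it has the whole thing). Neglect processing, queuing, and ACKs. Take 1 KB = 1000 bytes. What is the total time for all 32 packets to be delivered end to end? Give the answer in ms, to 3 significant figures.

705 ms

Per-hop transmission t_tx = L/R = 15200/1500000 = 10.1333 ms.
Per-hop propagation t_prop = 36000000/300000000 = 120 ms.
Pipeline fill: first packet needs 3·t_tx to clear all hops; remaining 31 packets each add one t_tx.
Total = (3+32-1)·t_tx + 3·t_prop = 34·10.1333 + 3·120 = 705 ms.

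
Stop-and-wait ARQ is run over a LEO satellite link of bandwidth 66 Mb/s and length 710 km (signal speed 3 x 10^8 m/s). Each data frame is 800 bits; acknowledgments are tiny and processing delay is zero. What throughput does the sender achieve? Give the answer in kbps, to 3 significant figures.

t_tx = L/R = 800/66000000 = 1.21212e-05 s.
t_prop = 710000/300000000 = 0.00236667 s; RTT = 0.00473333 s.
Cycle = t_tx + RTT = 0.00474545 s.
Throughput = L / cycle = 800 / 0.00474545 = 169 kbps.

169 kbps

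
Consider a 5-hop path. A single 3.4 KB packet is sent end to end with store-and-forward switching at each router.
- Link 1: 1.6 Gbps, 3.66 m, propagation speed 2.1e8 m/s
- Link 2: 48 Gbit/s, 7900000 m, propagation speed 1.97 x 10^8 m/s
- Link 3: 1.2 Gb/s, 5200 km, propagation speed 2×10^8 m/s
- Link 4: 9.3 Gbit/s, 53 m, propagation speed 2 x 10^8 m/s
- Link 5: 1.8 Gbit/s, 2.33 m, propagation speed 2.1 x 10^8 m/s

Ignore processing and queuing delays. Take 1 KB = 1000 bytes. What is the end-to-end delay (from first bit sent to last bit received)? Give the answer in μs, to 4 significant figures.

L = 27200 bits.
Transmission delays (L/R per hop): 17, 0.566667, 22.6667, 2.92473, 15.1111 μs; sum = 58.2692 μs.
Propagation delays (d/s per hop): 0.0174286, 40101.5, 26000, 0.265, 0.0110952 μs; sum = 66101.8 μs.
End-to-end = 66160 μs.

66160 μs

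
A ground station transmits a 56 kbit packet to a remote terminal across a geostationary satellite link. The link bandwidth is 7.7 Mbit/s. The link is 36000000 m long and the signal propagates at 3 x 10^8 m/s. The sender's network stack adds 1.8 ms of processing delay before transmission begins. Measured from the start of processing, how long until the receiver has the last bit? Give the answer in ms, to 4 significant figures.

L = 56000 bits.
Transmission delay = L/R = 56000 / 7700000 = 7.27273 ms.
Propagation delay = d/s = 36000000 m / 300000000 m/s = 120 ms.
Plus processing delay 1.8 ms = 1.8 ms.
Total = 129.1 ms.

129.1 ms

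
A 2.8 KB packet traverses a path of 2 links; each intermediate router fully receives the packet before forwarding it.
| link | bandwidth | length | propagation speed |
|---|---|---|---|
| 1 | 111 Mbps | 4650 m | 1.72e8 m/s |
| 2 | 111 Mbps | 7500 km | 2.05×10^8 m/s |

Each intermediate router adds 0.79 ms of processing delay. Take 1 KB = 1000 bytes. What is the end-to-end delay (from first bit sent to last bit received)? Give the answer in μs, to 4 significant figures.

37810 μs

L = 22400 bits.
Transmission delay per hop = L/R = 22400/111000000 = 201.802 μs; 2 hops → 403.604 μs.
Propagation delays (d/s per hop): 27.0349, 36585.4 μs; sum = 36612.4 μs.
Processing at 1 router(s): 1 × 0.79 ms = 790 μs.
End-to-end = 37810 μs.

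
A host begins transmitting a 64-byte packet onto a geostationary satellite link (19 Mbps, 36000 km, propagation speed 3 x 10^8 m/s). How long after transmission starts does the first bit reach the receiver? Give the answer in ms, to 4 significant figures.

First bit experiences only propagation delay: d/s = 36000000/300000000 = 120.0 ms.

120.0 ms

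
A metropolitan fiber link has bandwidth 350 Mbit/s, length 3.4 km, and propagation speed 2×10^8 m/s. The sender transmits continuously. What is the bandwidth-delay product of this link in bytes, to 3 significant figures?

Propagation delay = 3400 / 200000000 = 1.7e-05 s.
BDP = R × t_prop = 350000000 × 1.7e-05 = 5950 bits.
In bytes: 5950/8 = 744 bytes.

744 bytes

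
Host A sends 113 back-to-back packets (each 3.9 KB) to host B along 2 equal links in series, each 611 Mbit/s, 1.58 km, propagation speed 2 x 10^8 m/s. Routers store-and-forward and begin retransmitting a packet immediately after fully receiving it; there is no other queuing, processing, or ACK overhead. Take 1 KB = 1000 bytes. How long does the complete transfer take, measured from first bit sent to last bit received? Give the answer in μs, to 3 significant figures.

Per-hop transmission t_tx = L/R = 31200/611000000 = 51.0638 μs.
Per-hop propagation t_prop = 1580/200000000 = 7.9 μs.
Pipeline fill: first packet needs 2·t_tx to clear all hops; remaining 112 packets each add one t_tx.
Total = (2+113-1)·t_tx + 2·t_prop = 114·51.0638 + 2·7.9 = 5840 μs.

5840 μs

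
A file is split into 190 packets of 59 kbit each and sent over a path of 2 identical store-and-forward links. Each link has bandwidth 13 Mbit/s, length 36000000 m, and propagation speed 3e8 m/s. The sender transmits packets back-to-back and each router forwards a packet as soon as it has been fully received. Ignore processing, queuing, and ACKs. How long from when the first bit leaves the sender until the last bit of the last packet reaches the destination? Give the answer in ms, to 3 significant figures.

1110 ms

Per-hop transmission t_tx = L/R = 59000/13000000 = 4.53846 ms.
Per-hop propagation t_prop = 36000000/300000000 = 120 ms.
Pipeline fill: first packet needs 2·t_tx to clear all hops; remaining 189 packets each add one t_tx.
Total = (2+190-1)·t_tx + 2·t_prop = 191·4.53846 + 2·120 = 1110 ms.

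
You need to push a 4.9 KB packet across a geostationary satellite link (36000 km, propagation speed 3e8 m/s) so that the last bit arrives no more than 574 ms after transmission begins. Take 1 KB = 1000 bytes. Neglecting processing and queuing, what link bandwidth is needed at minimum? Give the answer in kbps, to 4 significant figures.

86.34 kbps

L = 39200 bits.
Propagation delay = 36000000 / 300000000 = 120 ms.
Transmission budget = 574 − 120 = 454 ms.
R ≥ L / t_tx = 39200 bits / 0.454 s = 86.34 kbps.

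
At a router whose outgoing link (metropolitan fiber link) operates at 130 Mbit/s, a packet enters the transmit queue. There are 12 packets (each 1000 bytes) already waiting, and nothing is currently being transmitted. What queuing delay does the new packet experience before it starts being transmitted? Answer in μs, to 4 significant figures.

Each queued packet: L/R = 8000/130000000 = 61.5385 μs.
12 queued → 738.462 μs.
Queuing delay = 738.5 μs.

738.5 μs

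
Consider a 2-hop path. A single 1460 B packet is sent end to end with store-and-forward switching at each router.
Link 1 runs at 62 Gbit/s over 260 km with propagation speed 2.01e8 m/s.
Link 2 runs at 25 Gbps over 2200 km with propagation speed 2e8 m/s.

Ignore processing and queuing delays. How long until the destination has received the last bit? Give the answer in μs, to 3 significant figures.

12300 μs

L = 1460 × 8 = 11680 bits.
Transmission delays (L/R per hop): 0.188387, 0.4672 μs; sum = 0.655587 μs.
Propagation delays (d/s per hop): 1293.53, 11000 μs; sum = 12293.5 μs.
End-to-end = 12300 μs.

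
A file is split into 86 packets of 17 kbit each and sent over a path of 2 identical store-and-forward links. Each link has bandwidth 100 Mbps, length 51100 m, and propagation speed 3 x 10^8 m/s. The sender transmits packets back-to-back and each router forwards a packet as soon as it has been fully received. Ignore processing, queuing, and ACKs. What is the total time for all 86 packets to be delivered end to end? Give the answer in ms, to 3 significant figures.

15.1 ms

Per-hop transmission t_tx = L/R = 17000/100000000 = 0.17 ms.
Per-hop propagation t_prop = 51100/300000000 = 0.170333 ms.
Pipeline fill: first packet needs 2·t_tx to clear all hops; remaining 85 packets each add one t_tx.
Total = (2+86-1)·t_tx + 2·t_prop = 87·0.17 + 2·0.170333 = 15.1 ms.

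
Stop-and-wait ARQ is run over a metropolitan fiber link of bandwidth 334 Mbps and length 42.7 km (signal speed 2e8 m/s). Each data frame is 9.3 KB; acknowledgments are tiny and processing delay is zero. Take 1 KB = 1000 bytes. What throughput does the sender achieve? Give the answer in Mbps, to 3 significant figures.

115 Mbps

t_tx = L/R = 74400/334000000 = 0.000222754 s.
t_prop = 42700/200000000 = 0.0002135 s; RTT = 0.000427 s.
Cycle = t_tx + RTT = 0.000649754 s.
Throughput = L / cycle = 74400 / 0.000649754 = 115 Mbps.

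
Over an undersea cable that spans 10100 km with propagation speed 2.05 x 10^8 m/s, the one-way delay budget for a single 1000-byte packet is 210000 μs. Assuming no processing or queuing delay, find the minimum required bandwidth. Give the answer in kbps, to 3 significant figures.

49.8 kbps

L = 8000 bits.
Propagation delay = 10100000 / 2.05e+08 = 49268.3 μs.
Transmission budget = 210000 − 49268.3 = 160732 μs.
R ≥ L / t_tx = 8000 bits / 0.160732 s = 49.8 kbps.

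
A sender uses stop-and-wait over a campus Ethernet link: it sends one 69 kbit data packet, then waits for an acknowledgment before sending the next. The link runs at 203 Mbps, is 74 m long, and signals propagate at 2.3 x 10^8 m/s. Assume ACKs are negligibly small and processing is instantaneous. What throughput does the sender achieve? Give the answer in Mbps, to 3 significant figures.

203 Mbps

t_tx = L/R = 69000/203000000 = 0.000339901 s.
t_prop = 74/2.3e+08 = 3.21739e-07 s; RTT = 6.43478e-07 s.
Cycle = t_tx + RTT = 0.000340545 s.
Throughput = L / cycle = 69000 / 0.000340545 = 203 Mbps.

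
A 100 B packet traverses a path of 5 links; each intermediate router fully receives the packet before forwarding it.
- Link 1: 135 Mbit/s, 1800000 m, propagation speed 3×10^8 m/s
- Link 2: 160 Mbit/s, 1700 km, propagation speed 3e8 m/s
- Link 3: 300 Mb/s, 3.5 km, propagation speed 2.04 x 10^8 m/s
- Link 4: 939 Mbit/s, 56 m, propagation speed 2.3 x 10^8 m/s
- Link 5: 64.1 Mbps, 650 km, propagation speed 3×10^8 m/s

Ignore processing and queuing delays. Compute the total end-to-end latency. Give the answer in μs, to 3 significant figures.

L = 100 × 8 = 800 bits.
Transmission delays (L/R per hop): 5.92593, 5, 2.66667, 0.85197, 12.4805 μs; sum = 26.9251 μs.
Propagation delays (d/s per hop): 6000, 5666.67, 17.1569, 0.243478, 2166.67 μs; sum = 13850.7 μs.
End-to-end = 13900 μs.

13900 μs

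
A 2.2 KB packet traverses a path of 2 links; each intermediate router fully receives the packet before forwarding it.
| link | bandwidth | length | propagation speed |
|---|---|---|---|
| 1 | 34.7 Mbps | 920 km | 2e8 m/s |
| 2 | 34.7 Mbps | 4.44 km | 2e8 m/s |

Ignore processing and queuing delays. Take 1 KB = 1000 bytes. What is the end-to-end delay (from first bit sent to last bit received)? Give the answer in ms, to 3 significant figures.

5.64 ms

L = 17600 bits.
Transmission delay per hop = L/R = 17600/34700000 = 0.507205 ms; 2 hops → 1.01441 ms.
Propagation delays (d/s per hop): 4.6, 0.0222 ms; sum = 4.6222 ms.
End-to-end = 5.64 ms.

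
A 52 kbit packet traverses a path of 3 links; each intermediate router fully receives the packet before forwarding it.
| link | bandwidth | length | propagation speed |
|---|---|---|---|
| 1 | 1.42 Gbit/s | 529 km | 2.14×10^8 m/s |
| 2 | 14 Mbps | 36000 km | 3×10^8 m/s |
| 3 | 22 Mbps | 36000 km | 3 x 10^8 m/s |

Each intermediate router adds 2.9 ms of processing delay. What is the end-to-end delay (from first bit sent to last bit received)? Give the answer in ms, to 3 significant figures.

254 ms

L = 52000 bits.
Transmission delays (L/R per hop): 0.0366197, 3.71429, 2.36364 ms; sum = 6.11454 ms.
Propagation delays (d/s per hop): 2.47196, 120, 120 ms; sum = 242.472 ms.
Processing at 2 router(s): 2 × 2.9 ms = 5.8 ms.
End-to-end = 254 ms.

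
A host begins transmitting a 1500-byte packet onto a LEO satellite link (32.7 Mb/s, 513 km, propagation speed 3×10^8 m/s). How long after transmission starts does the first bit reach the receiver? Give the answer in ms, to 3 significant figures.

1.71 ms

First bit experiences only propagation delay: d/s = 513000/300000000 = 1.71 ms.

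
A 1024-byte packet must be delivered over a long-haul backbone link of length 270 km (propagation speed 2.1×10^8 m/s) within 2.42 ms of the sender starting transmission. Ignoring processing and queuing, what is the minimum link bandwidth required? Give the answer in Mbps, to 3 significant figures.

L = 8192 bits.
Propagation delay = 270000 / 210000000 = 1.28571 ms.
Transmission budget = 2.42 − 1.28571 = 1.13429 ms.
R ≥ L / t_tx = 8192 bits / 0.00113429 s = 7.22 Mbps.

7.22 Mbps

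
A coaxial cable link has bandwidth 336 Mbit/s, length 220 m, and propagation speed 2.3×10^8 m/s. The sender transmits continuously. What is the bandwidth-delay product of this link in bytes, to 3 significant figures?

Propagation delay = 220 / 2.3e+08 = 9.56522e-07 s.
BDP = R × t_prop = 336000000 × 9.56522e-07 = 321.391 bits.
In bytes: 321.391/8 = 40.2 bytes.

40.2 bytes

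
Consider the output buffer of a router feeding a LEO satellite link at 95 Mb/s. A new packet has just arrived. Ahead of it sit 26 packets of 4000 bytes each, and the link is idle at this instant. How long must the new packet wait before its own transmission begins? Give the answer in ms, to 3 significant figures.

8.76 ms

Each queued packet: L/R = 32000/95000000 = 0.336842 ms.
26 queued → 8.75789 ms.
Queuing delay = 8.76 ms.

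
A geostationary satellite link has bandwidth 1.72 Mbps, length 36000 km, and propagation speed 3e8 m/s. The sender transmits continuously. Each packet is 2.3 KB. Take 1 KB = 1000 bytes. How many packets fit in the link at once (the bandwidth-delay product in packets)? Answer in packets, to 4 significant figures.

Propagation delay = 36000000 / 300000000 = 0.12 s.
BDP = R × t_prop = 1720000 × 0.12 = 206400 bits.
In packets of 18400 bits: 11.22 packets.

11.22 packets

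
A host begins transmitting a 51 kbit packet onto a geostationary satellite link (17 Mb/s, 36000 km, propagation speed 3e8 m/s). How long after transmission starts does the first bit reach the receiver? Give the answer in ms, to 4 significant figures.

120.0 ms

First bit experiences only propagation delay: d/s = 36000000/300000000 = 120.0 ms.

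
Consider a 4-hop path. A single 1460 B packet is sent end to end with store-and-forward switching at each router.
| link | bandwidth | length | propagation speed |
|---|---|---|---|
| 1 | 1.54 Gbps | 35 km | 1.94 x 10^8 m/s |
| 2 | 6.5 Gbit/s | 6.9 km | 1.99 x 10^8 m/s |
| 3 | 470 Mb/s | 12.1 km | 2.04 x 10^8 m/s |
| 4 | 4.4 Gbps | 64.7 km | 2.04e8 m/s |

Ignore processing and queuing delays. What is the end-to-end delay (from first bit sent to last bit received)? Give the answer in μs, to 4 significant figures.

628.4 μs

L = 1460 × 8 = 11680 bits.
Transmission delays (L/R per hop): 7.58442, 1.79692, 24.8511, 2.65455 μs; sum = 36.8869 μs.
Propagation delays (d/s per hop): 180.412, 34.6734, 59.3137, 317.157 μs; sum = 591.556 μs.
End-to-end = 628.4 μs.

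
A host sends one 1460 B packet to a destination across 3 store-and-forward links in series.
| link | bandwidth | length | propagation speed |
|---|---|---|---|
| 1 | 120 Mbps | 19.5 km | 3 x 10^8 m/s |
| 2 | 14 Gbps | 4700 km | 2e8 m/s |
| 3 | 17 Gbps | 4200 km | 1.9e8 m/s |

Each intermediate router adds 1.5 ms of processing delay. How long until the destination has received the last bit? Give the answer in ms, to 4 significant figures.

L = 1460 × 8 = 11680 bits.
Transmission delays (L/R per hop): 0.0973333, 0.000834286, 0.000687059 ms; sum = 0.0988547 ms.
Propagation delays (d/s per hop): 0.065, 23.5, 22.1053 ms; sum = 45.6703 ms.
Processing at 2 router(s): 2 × 1.5 ms = 3 ms.
End-to-end = 48.77 ms.

48.77 ms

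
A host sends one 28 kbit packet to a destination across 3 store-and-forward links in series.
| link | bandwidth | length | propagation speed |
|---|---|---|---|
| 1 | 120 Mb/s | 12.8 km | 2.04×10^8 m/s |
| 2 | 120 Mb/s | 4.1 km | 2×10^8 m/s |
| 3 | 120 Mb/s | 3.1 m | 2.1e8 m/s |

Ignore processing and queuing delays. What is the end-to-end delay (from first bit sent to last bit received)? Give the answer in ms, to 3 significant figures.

0.783 ms

L = 28000 bits.
Transmission delay per hop = L/R = 28000/120000000 = 0.233333 ms; 3 hops → 0.7 ms.
Propagation delays (d/s per hop): 0.0627451, 0.0205, 1.47619e-05 ms; sum = 0.0832599 ms.
End-to-end = 0.783 ms.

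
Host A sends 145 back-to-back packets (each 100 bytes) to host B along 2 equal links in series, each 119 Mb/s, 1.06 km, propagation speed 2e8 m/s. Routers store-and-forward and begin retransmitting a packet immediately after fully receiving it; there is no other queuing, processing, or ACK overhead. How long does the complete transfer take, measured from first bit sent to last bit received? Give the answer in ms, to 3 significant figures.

Per-hop transmission t_tx = L/R = 800/119000000 = 0.00672269 ms.
Per-hop propagation t_prop = 1060/200000000 = 0.0053 ms.
Pipeline fill: first packet needs 2·t_tx to clear all hops; remaining 144 packets each add one t_tx.
Total = (2+145-1)·t_tx + 2·t_prop = 146·0.00672269 + 2·0.0053 = 0.992 ms.

0.992 ms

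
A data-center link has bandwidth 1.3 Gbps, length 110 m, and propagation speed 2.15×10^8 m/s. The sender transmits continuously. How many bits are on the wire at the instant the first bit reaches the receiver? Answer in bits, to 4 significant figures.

Propagation delay = 110 / 215000000 = 5.11628e-07 s.
BDP = R × t_prop = 1300000000 × 5.11628e-07 = 665.116 bits.

665.1 bits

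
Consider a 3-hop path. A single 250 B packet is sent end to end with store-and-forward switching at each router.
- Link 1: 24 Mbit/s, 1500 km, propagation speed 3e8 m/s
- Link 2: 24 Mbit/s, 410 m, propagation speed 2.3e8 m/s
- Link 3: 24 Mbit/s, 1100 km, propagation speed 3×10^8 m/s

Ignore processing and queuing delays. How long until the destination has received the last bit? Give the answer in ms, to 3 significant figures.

8.92 ms

L = 250 × 8 = 2000 bits.
Transmission delay per hop = L/R = 2000/24000000 = 0.0833333 ms; 3 hops → 0.25 ms.
Propagation delays (d/s per hop): 5, 0.00178261, 3.66667 ms; sum = 8.66845 ms.
End-to-end = 8.92 ms.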